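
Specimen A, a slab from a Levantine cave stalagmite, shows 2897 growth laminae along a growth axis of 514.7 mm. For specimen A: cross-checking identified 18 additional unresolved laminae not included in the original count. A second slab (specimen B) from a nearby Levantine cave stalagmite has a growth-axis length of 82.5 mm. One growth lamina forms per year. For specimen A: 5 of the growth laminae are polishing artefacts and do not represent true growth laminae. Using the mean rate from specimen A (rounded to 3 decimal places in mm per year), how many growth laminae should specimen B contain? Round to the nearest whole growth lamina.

466 growth laminae

Specimen A: adjusted count: 2897 − 5 + 18 = 2910 growth laminae.
A: Mean rate = 514.7 mm / 2910 years ≈ 0.177 mm/yr.
For B, 82.5 / 0.177 = 466.10 years ≈ 466 growth laminae.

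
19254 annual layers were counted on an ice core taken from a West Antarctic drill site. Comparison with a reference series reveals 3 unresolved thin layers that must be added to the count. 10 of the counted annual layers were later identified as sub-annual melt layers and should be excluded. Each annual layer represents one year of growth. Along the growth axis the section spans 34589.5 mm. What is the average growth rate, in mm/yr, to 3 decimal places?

1.797 mm/yr

Adjusted count: 19254 − 10 + 3 = 19247 annual layers.
34589.5 mm over 19247 years gives 34589.5 / 19247 ≈ 1.797 mm/yr.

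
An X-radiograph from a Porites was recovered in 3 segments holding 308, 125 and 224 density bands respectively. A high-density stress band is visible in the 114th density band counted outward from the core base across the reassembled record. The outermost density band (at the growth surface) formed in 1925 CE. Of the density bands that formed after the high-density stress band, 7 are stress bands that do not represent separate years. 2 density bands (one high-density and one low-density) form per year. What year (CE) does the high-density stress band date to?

1657 CE

Total density bands = 308 + 125 + 224 = 657.
657 − 114 = 543 density bands lie beyond the high-density stress band toward the growth surface.
Excluding 7 false density bands: 543 − 7 = 536.
Dividing by 2 density bands per year: 536 / 2 = 268 years.
The density band at the growth surface is 1925 CE, so the high-density stress band dates to 1925 − 268 = 1657 CE.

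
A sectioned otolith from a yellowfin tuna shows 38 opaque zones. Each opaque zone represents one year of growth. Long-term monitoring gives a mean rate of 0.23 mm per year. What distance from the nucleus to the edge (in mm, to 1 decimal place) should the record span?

38 years of growth are recorded.
Length ≈ 0.23 × 38 = 8.7 mm.

8.7 mm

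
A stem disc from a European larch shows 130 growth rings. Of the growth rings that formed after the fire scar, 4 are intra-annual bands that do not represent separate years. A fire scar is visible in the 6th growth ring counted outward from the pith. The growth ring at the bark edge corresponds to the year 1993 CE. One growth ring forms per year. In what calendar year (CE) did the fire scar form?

130 − 6 = 124 growth rings lie beyond the fire scar toward the bark edge.
Excluding 4 false growth rings: 124 − 4 = 120.
Counting back 120 years from 1993 CE places the fire scar in 1993 − 120 = 1873 CE.

1873 CE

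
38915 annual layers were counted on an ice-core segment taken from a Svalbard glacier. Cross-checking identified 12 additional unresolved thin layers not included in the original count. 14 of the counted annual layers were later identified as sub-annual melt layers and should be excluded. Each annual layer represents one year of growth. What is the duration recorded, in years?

38913 years

Adjusted count: 38915 − 14 + 12 = 38913 annual layers.
With a one-to-one annual layer periodicity this is 38913 years.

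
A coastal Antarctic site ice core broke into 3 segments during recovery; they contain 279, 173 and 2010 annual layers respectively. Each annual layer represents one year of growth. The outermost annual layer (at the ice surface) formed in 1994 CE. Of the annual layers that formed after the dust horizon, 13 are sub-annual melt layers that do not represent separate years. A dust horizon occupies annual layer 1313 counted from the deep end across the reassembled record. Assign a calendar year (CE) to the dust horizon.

858 CE

Total annual layers = 279 + 173 + 2010 = 2462.
Between annual layer 1313 and the ice surface there are 2462 − 1313 = 1149 annual layers.
Excluding 13 false annual layers: 1149 − 13 = 1136.
The annual layer at the ice surface is 1994 CE, so the dust horizon dates to 1994 − 1136 = 858 CE.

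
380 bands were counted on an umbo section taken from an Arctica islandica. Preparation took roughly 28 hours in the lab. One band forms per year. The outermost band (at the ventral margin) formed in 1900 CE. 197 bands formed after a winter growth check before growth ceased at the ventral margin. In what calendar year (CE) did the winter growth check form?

197 bands formed after the winter growth check.
The band at the ventral margin is 1900 CE, so the winter growth check dates to 1900 − 197 = 1703 CE.

1703 CE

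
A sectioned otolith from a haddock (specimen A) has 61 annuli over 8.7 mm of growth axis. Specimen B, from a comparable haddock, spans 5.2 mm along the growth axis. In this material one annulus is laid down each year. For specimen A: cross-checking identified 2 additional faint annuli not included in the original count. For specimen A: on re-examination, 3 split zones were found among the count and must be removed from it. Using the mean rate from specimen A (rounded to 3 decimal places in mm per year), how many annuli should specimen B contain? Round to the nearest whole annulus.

36 annuli

Specimen A: true annulus count = 61 − 3 + 2 = 60.
A: 8.7 mm over 60 years gives 8.7 / 60 ≈ 0.145 mm/year.
For B, 5.2 / 0.145 = 35.86 years ≈ 36 annuli.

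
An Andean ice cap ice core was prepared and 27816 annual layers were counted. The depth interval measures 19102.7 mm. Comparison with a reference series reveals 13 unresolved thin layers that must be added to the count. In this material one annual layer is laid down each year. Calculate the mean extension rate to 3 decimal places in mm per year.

0.686 mm per year

Correcting the raw count gives 27816 + 13 = 27829 true annual layers.
Extension rate ≈ 19102.7 / 27829 = 0.686 mm per year.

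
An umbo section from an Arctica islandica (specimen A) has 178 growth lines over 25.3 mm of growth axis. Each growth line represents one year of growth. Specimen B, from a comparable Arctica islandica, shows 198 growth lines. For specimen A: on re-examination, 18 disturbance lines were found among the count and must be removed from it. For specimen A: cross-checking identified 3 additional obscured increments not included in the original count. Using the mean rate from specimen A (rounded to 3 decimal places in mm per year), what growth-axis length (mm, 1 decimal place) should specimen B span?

Specimen A: after corrections the count is 178 − 18 + 3 = 163 growth lines.
A: Mean rate = 25.3 mm / 163 years ≈ 0.155 mm per year.
Length of B = 0.155 × 198 = 30.7 mm.

30.7 mm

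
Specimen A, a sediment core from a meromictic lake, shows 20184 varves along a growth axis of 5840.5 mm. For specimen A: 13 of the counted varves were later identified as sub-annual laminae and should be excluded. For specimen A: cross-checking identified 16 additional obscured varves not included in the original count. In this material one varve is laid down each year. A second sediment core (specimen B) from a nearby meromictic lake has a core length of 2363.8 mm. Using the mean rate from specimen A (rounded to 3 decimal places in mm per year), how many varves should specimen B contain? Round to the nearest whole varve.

8179 varves

Specimen A: correcting the raw count gives 20184 − 13 + 16 = 20187 true varves.
A: Mean rate = 5840.5 mm / 20187 years ≈ 0.289 mm per year.
B spans 2363.8 / 0.289 = 8179.24 years ≈ 8179 varves.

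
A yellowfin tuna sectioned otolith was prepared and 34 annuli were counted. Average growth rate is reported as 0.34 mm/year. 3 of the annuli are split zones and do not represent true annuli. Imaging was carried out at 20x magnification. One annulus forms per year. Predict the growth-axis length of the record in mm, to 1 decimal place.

True annulus count = 34 − 3 = 31.
Length ≈ 0.34 × 31 = 10.5 mm.

10.5 mm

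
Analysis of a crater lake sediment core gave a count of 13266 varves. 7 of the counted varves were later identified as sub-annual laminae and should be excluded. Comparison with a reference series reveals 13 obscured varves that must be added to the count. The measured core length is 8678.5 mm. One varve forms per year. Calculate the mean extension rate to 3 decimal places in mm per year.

0.654 mm per year

After corrections the count is 13266 − 7 + 13 = 13272 varves.
8678.5 mm over 13272 years gives 8678.5 / 13272 ≈ 0.654 mm per year.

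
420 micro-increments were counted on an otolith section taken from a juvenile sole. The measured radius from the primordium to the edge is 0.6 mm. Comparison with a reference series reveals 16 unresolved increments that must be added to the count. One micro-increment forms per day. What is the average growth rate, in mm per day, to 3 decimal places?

True micro-increment count = 420 + 16 = 436.
0.6 mm over 436 days gives 0.6 / 436 ≈ 0.001 mm per day.

0.001 mm per day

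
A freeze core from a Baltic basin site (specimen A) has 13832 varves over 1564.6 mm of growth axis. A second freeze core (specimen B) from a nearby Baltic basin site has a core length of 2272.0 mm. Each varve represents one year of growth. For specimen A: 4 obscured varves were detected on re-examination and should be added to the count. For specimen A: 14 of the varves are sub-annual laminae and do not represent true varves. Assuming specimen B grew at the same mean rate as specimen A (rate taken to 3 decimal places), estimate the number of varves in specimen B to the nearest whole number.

Specimen A: true varve count = 13832 − 14 + 4 = 13822.
A: Extension rate ≈ 1564.6 / 13822 = 0.113 mm per year.
For B, 2272.0 / 0.113 = 20106.19 years ≈ 20106 varves.

20106 varves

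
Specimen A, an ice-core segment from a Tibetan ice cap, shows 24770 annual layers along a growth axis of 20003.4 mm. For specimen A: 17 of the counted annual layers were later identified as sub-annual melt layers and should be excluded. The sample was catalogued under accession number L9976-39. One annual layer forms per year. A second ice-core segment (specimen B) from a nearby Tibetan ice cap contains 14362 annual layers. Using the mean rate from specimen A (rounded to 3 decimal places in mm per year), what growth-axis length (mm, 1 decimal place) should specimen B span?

11604.5 mm

Specimen A: adjusted count: 24770 − 17 = 24753 annual layers.
A: Extension rate ≈ 20003.4 / 24753 = 0.808 mm/yr.
B's length ≈ 0.808 × 14362 = 11604.5 mm.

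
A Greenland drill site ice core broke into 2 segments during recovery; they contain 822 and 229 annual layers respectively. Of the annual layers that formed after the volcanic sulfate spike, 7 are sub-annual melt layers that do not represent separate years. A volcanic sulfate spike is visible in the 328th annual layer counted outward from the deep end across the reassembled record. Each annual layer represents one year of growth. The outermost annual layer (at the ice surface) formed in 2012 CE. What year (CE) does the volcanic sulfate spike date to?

Total annual layers = 822 + 229 = 1051.
Between annual layer 328 and the ice surface there are 1051 − 328 = 723 annual layers.
Excluding 7 false annual layers: 723 − 7 = 716.
Counting back 716 years from 2012 CE places the volcanic sulfate spike in 2012 − 716 = 1296 CE.

1296 CE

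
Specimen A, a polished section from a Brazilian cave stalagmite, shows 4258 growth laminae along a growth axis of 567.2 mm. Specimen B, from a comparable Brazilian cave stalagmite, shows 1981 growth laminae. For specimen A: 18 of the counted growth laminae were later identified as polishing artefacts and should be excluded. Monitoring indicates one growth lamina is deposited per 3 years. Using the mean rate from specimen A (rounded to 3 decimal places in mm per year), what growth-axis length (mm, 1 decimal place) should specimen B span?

Specimen A: correcting the raw count gives 4258 − 18 = 4240 true growth laminae.
Specimen A: multiplying by 3 years per growth lamina: 4240 × 3 = 12720 years.
A: 567.2 mm over 12720 years gives 567.2 / 12720 ≈ 0.045 mm per year.
Specimen B: at 3 years per growth lamina, 1981 × 3 = 5943 years. Length of B = 0.045 × 5943 = 267.4 mm.

267.4 mm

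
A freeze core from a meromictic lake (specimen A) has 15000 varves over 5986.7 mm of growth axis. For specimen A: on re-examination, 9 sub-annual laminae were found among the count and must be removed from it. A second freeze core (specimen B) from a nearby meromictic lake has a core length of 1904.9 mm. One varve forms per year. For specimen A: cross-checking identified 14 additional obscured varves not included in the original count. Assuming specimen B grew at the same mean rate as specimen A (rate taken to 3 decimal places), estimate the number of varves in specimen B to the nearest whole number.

4774 varves

Specimen A: after corrections the count is 15000 − 9 + 14 = 15005 varves.
A: Extension rate ≈ 5986.7 / 15005 = 0.399 mm/yr.
For B, 1904.9 / 0.399 = 4774.19 years ≈ 4774 varves.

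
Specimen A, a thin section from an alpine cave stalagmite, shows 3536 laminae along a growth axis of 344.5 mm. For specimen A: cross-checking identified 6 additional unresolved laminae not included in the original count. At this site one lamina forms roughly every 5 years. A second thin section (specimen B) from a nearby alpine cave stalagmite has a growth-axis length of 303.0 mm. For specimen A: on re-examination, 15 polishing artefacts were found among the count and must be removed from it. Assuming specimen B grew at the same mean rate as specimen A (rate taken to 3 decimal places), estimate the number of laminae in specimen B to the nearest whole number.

3030 laminae

Specimen A: true lamina count = 3536 − 15 + 6 = 3527.
Specimen A: multiplying by 5 years per lamina: 3527 × 5 = 17635 years.
A: Extension rate ≈ 344.5 / 17635 = 0.020 mm/yr.
Specimen B: 303.0 mm / 0.020 mm per year = 15150.00 years; at 5 years per lamina that is 15150.00 / 5 ≈ 3030 laminae.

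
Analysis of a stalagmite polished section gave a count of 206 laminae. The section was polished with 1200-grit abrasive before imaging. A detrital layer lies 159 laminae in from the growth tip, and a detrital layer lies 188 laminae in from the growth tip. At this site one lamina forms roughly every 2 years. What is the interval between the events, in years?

The two markers are separated by 188 − 159 = 29 laminae.
At 2 years per lamina, 29 × 2 = 58 years.

58 yr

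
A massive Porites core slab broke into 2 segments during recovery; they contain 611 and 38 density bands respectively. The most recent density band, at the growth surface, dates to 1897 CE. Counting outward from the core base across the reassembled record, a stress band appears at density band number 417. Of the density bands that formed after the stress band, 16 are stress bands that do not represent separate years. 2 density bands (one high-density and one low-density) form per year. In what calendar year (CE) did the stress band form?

1789 CE

Total density bands = 611 + 38 = 649.
Between density band 417 and the growth surface there are 649 − 417 = 232 density bands.
Removing the 16 false density bands leaves 232 − 16 = 216 true density bands beyond the stress band.
Dividing by 2 density bands per year: 216 / 2 = 108 years.
The density band at the growth surface is 1897 CE, so the stress band dates to 1897 − 108 = 1789 CE.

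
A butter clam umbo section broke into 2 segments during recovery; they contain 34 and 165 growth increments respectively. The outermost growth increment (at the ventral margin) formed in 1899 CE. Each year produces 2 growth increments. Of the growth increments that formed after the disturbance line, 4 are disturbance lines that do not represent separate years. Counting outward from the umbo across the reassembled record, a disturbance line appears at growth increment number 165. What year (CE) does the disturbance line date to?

1884 CE

Total growth increments = 34 + 165 = 199.
Between growth increment 165 and the ventral margin there are 199 − 165 = 34 growth increments.
Removing the 4 false growth increments leaves 34 − 4 = 30 true growth increments beyond the disturbance line.
With 2 growth increments per year, 30 / 2 = 15 years.
1899 − 15 = 1884 CE.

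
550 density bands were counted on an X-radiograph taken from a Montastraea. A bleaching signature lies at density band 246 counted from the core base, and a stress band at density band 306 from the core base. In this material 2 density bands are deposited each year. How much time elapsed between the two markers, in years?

The two markers are separated by 306 − 246 = 60 density bands.
With 2 density bands per year, 60 / 2 = 30 years.

30 years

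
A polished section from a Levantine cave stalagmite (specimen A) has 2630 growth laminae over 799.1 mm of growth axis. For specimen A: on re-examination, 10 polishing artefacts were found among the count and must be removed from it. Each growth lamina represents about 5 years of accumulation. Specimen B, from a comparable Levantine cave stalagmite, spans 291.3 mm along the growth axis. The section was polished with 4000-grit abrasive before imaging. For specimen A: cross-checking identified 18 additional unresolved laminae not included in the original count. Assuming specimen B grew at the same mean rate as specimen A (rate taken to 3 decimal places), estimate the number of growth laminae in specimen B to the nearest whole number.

955 growth laminae

Specimen A: correcting the raw count gives 2630 − 10 + 18 = 2638 true growth laminae.
Specimen A: multiplying by 5 years per growth lamina: 2638 × 5 = 13190 years.
A: 799.1 mm over 13190 years gives 799.1 / 13190 ≈ 0.061 mm per year.
For B, 291.3 / 0.061 = 4775.41 years; at 5 years per growth lamina that is 4775.41 / 5 ≈ 955 growth laminae.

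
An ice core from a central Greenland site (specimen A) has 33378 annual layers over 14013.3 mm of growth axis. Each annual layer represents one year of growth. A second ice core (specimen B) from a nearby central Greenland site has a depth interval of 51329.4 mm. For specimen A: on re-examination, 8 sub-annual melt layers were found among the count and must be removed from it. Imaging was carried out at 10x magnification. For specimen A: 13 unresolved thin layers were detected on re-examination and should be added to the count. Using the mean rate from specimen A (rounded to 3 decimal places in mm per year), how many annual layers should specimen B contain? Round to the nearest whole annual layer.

Specimen A: adjusted count: 33378 − 8 + 13 = 33383 annual layers.
A: Extension rate ≈ 14013.3 / 33383 = 0.420 mm/year.
B spans 51329.4 / 0.420 = 122212.86 years ≈ 122213 annual layers.

122213 annual layers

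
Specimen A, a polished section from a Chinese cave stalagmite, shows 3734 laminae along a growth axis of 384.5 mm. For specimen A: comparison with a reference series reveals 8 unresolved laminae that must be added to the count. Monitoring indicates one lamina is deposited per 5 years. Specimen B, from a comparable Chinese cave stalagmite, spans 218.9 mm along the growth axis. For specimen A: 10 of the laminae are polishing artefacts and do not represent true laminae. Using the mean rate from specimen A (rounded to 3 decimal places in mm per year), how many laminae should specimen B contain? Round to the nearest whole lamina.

2085 laminae

Specimen A: after corrections the count is 3734 − 10 + 8 = 3732 laminae.
Specimen A: at 5 years per lamina, 3732 × 5 = 18660 years.
A: 384.5 mm over 18660 years gives 384.5 / 18660 ≈ 0.021 mm/yr.
B spans 218.9 / 0.021 = 10423.81 years; at 5 years per lamina that is 10423.81 / 5 ≈ 2085 laminae.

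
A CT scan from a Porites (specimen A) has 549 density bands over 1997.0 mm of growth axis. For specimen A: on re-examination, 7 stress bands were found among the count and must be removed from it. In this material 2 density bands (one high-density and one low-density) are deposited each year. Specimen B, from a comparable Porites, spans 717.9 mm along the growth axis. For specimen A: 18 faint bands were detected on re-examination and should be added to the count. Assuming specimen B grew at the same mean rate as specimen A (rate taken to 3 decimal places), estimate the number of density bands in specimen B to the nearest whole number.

Specimen A: adjusted count: 549 − 7 + 18 = 560 density bands.
Specimen A: with 2 density bands per year, 560 / 2 = 280 years.
A: Mean rate = 1997.0 mm / 280 years ≈ 7.132 mm/yr.
For B, 717.9 / 7.132 = 100.66 years; at 2 density bands per year that is 100.66 × 2 ≈ 201 density bands.

201 density bands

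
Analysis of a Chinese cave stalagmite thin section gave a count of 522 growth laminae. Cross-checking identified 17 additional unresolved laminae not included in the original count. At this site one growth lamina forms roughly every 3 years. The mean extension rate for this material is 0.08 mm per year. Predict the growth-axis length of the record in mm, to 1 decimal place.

True growth lamina count = 522 + 17 = 539.
At 3 years per growth lamina, 539 × 3 = 1617 years.
Length ≈ 0.08 × 1617 = 129.4 mm.

129.4 mm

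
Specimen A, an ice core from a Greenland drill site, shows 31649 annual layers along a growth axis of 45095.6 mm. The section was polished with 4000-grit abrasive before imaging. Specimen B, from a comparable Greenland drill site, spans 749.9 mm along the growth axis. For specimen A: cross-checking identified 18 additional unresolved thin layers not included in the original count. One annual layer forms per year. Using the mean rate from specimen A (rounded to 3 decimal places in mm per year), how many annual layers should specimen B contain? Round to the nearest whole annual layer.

Specimen A: adjusted count: 31649 + 18 = 31667 annual layers.
A: 45095.6 mm over 31667 years gives 45095.6 / 31667 ≈ 1.424 mm/year.
For B, 749.9 / 1.424 = 526.62 years ≈ 527 annual layers.

527 annual layers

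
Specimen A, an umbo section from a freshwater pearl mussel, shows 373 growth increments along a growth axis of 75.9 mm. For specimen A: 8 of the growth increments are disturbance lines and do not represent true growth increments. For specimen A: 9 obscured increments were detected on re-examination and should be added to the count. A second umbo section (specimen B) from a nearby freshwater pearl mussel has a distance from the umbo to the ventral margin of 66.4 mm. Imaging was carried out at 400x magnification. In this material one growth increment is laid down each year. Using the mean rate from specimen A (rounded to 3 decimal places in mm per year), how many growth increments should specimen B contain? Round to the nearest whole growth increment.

Specimen A: adjusted count: 373 − 8 + 9 = 374 growth increments.
A: 75.9 mm over 374 years gives 75.9 / 374 ≈ 0.203 mm/yr.
Specimen B: 66.4 mm / 0.203 mm per year = 327.09 years ≈ 327 growth increments.

327 growth increments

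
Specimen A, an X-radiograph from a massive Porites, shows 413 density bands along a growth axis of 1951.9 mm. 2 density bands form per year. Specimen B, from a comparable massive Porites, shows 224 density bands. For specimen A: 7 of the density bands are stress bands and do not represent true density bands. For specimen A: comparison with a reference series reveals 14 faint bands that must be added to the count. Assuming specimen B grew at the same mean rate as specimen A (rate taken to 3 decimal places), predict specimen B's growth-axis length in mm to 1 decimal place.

1041.0 mm

Specimen A: adjusted count: 413 − 7 + 14 = 420 density bands.
Specimen A: 420 density bands at 2 per year is 420 / 2 = 210 years.
A: 1951.9 mm over 210 years gives 1951.9 / 210 ≈ 9.295 mm/yr.
Specimen B: with 2 density bands per year, 224 / 2 = 112 years. Length of B = 9.295 × 112 = 1041.0 mm.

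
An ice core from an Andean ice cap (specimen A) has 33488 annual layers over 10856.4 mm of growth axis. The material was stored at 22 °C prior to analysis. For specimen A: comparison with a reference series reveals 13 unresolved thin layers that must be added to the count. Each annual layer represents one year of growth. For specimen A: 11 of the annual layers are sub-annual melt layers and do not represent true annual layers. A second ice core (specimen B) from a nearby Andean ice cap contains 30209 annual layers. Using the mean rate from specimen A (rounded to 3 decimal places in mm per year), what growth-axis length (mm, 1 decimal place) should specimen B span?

9787.7 mm

Specimen A: adjusted count: 33488 − 11 + 13 = 33490 annual layers.
A: Extension rate ≈ 10856.4 / 33490 = 0.324 mm per year.
B's length ≈ 0.324 × 30209 = 9787.7 mm.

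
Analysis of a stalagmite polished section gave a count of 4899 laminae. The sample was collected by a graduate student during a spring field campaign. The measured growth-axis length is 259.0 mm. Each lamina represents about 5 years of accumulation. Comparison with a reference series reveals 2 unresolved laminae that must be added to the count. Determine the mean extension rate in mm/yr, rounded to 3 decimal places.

After corrections the count is 4899 + 2 = 4901 laminae.
At 5 years per lamina, 4901 × 5 = 24505 years.
Mean rate = 259.0 mm / 24505 years ≈ 0.011 mm/yr.

0.011 mm/yr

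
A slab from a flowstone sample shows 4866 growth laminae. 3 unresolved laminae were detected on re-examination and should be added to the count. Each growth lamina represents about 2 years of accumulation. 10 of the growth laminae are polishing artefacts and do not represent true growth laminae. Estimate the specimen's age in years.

True growth lamina count = 4866 − 10 + 3 = 4859.
Multiplying by 2 years per growth lamina: 4859 × 2 = 9718 years.

9718 yr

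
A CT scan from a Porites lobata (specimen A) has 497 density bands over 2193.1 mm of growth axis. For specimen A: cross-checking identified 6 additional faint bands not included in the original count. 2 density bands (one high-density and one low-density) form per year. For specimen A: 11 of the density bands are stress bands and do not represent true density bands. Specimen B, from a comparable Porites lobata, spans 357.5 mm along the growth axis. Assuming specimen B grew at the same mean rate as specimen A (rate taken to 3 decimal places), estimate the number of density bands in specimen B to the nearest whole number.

Specimen A: after corrections the count is 497 − 11 + 6 = 492 density bands.
Specimen A: dividing by 2 density bands per year: 492 / 2 = 246 years.
A: Extension rate ≈ 2193.1 / 246 = 8.915 mm/year.
For B, 357.5 / 8.915 = 40.10 years; at 2 density bands per year that is 40.10 × 2 ≈ 80 density bands.

80 density bands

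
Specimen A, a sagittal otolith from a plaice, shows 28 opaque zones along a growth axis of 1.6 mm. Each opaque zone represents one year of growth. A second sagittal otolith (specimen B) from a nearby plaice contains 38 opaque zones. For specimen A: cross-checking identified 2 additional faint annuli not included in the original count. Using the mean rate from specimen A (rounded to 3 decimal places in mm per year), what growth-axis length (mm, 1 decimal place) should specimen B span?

Specimen A: true opaque zone count = 28 + 2 = 30.
A: Extension rate ≈ 1.6 / 30 = 0.053 mm/yr.
Length of B = 0.053 × 38 = 2.0 mm.

2.0 mm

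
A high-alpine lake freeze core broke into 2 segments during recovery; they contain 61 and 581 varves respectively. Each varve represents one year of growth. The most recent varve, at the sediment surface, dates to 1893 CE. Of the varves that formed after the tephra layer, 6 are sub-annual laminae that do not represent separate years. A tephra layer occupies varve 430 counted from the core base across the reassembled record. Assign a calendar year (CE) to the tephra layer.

1687 CE

Total varves = 61 + 581 = 642.
Between varve 430 and the sediment surface there are 642 − 430 = 212 varves.
212 − 6 false = 206 true varves after the tephra layer.
1893 − 206 = 1687 CE.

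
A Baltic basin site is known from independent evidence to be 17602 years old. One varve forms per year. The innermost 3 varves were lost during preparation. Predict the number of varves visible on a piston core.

At one varve per year, 17602 years correspond to 17602 varves.
Less the 3 uncaptured varves: 17602 − 3 = 17599.

17599 varves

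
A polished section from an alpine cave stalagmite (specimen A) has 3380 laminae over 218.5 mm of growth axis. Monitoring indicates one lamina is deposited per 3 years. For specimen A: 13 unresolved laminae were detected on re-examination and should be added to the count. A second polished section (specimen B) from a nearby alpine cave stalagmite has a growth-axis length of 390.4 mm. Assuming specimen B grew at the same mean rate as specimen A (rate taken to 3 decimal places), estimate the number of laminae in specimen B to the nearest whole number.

6197 laminae

Specimen A: after corrections the count is 3380 + 13 = 3393 laminae.
Specimen A: 3393 laminae at 3 years each span 3393 × 3 = 10179 years.
A: 218.5 mm over 10179 years gives 218.5 / 10179 ≈ 0.021 mm per year.
For B, 390.4 / 0.021 = 18590.48 years; at 3 years per lamina that is 18590.48 / 3 ≈ 6197 laminae.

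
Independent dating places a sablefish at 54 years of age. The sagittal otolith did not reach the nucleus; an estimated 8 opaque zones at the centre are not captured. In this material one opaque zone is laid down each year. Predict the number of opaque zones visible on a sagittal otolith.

Expected opaque zones over 54 years: 54.
54 − 8 missed = 46 opaque zones expected in the prepared section.

46 opaque zones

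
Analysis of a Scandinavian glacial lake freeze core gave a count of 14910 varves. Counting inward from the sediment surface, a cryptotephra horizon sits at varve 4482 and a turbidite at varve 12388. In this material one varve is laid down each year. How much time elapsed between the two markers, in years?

Separation: 12388 − 4482 = 7906 varves.
At one varve per year, 7906 years elapsed between them.

7906 years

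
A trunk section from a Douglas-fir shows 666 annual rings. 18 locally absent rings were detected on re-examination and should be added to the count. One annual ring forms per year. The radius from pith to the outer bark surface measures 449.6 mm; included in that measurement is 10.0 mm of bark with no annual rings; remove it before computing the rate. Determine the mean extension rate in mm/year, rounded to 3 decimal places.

True annual ring count = 666 + 18 = 684.
Removing the 10.0 mm offcut leaves 449.6 − 10.0 = 439.6 mm.
Extension rate ≈ 439.6 / 684 = 0.643 mm/year.

0.643 mm/year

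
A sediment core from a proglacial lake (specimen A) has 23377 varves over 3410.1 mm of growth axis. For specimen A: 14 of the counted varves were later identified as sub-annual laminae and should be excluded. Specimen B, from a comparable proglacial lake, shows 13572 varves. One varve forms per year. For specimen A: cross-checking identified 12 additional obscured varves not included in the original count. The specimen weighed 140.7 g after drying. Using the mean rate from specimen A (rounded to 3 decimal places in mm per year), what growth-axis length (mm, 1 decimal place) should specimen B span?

Specimen A: after corrections the count is 23377 − 14 + 12 = 23375 varves.
A: Mean rate = 3410.1 mm / 23375 years ≈ 0.146 mm/yr.
For B, 0.146 mm/year × 13572 years = 1981.5 mm.

1981.5 mm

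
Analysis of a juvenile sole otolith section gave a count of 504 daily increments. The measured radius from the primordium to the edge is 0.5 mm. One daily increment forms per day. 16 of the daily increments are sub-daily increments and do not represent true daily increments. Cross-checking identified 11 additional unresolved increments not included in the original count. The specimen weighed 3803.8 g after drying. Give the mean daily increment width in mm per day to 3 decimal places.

0.001 mm per day

After corrections the count is 504 − 16 + 11 = 499 daily increments.
Extension rate ≈ 0.5 / 499 = 0.001 mm per day.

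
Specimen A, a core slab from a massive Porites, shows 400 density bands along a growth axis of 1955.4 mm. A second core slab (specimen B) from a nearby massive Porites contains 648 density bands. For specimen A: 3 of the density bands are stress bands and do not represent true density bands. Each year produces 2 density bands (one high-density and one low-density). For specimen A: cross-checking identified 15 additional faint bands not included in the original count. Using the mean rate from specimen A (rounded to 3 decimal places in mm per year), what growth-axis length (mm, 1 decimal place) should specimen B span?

Specimen A: correcting the raw count gives 400 − 3 + 15 = 412 true density bands.
Specimen A: 412 density bands at 2 per year is 412 / 2 = 206 years.
A: Extension rate ≈ 1955.4 / 206 = 9.492 mm/yr.
Specimen B: with 2 density bands per year, 648 / 2 = 324 years. For B, 9.492 mm/year × 324 years = 3075.4 mm.

3075.4 mm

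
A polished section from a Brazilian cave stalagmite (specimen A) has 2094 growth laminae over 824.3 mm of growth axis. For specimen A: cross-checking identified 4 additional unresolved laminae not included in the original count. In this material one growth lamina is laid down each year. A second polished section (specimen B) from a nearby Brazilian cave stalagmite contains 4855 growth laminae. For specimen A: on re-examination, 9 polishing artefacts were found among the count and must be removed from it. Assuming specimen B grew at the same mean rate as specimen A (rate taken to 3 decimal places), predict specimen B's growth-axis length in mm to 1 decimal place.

1917.7 mm

Specimen A: correcting the raw count gives 2094 − 9 + 4 = 2089 true growth laminae.
A: Extension rate ≈ 824.3 / 2089 = 0.395 mm/yr.
For B, 0.395 mm/year × 4855 years = 1917.7 mm.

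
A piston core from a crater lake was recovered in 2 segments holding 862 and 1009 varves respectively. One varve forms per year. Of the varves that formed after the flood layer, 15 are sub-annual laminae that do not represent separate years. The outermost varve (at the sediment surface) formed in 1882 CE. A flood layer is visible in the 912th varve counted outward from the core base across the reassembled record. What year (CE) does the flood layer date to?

938 CE

Total varves = 862 + 1009 = 1871.
Between varve 912 and the sediment surface there are 1871 − 912 = 959 varves.
959 − 15 false = 944 true varves after the flood layer.
1882 − 944 = 938 CE.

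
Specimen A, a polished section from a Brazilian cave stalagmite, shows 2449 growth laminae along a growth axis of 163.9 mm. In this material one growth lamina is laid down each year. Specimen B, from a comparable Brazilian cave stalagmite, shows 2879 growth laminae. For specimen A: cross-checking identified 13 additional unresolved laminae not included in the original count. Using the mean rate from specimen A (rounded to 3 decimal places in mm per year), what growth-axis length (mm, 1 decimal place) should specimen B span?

Specimen A: correcting the raw count gives 2449 + 13 = 2462 true growth laminae.
A: 163.9 mm over 2462 years gives 163.9 / 2462 ≈ 0.067 mm/year.
For B, 0.067 mm/year × 2879 years = 192.9 mm.

192.9 mm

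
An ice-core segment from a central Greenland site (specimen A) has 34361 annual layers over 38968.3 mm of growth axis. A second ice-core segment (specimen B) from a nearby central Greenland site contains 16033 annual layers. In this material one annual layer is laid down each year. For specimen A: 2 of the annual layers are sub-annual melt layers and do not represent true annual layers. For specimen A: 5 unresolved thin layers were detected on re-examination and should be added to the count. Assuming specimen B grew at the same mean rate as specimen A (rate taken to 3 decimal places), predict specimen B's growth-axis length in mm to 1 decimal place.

Specimen A: correcting the raw count gives 34361 − 2 + 5 = 34364 true annual layers.
A: Mean rate = 38968.3 mm / 34364 years ≈ 1.134 mm per year.
Length of B = 1.134 × 16033 = 18181.4 mm.

18181.4 mm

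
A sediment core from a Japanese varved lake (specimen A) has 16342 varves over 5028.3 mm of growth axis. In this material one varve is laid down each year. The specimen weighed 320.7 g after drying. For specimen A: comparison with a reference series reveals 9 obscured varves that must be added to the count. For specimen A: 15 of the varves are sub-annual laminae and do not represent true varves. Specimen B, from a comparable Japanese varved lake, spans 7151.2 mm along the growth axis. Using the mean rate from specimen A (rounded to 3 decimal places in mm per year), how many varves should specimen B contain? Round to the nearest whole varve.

Specimen A: after corrections the count is 16342 − 15 + 9 = 16336 varves.
A: Extension rate ≈ 5028.3 / 16336 = 0.308 mm/year.
B spans 7151.2 / 0.308 = 23218.18 years ≈ 23218 varves.

23218 varves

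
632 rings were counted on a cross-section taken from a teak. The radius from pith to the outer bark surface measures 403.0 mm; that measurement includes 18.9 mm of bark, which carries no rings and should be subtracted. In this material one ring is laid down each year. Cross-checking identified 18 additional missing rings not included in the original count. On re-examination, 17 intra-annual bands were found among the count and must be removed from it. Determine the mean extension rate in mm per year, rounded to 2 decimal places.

Adjusted count: 632 − 17 + 18 = 633 rings.
Removing the 18.9 mm offcut leaves 403.0 − 18.9 = 384.1 mm.
Mean rate = 384.1 mm / 633 years ≈ 0.61 mm per year.

0.61 mm per year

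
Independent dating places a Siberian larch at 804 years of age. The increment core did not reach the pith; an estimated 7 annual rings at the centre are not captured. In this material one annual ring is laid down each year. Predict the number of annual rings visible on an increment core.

One annual ring per year gives 804 annual rings over 804 years.
804 − 7 missed = 797 annual rings expected in the prepared section.

797 annual rings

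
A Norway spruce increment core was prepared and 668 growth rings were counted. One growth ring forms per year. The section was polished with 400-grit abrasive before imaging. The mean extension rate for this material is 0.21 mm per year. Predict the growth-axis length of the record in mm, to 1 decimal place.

140.3 mm

The record spans 668 years at 0.21 mm per year.
668 years at 0.21 mm/year gives 0.21 × 668 = 140.3 mm.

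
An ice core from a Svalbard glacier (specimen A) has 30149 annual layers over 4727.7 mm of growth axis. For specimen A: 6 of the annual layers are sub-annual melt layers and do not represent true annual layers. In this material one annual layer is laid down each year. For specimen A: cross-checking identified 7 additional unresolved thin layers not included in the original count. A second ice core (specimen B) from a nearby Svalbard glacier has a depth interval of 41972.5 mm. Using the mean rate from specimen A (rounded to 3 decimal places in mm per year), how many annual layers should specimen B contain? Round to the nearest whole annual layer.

267341 annual layers

Specimen A: true annual layer count = 30149 − 6 + 7 = 30150.
A: Mean rate = 4727.7 mm / 30150 years ≈ 0.157 mm/year.
Specimen B: 41972.5 mm / 0.157 mm per year = 267340.76 years ≈ 267341 annual layers.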